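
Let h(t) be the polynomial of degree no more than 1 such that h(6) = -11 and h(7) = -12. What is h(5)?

Using the Lagrange interpolation formula with nodes 6, 7:
  L_0(t) = (t - 7) / -1
  L_1(t) = (t - 6) / 1
Then h(t) = -11·L_0(t) - 12·L_1(t).
Expanding and collecting terms gives h(t) = -t - 5.
Evaluating at t = 5: h(5) = -10.

-10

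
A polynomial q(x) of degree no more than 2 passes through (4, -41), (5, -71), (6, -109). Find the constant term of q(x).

-1

Write q(x) = ax^2 + bx + c. Substituting each data point gives a linear system:
  16a + 4b + c = -41
  25a + 5b + c = -71
  36a + 6b + c = -109
Solving the system yields a = -4, b = 6, c = -1.
So q(x) = -4x^2 + 6x - 1.
The constant term is -1.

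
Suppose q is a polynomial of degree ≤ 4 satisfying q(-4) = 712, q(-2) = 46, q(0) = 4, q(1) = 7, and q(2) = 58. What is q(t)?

q(t) = 3t^4 + t^3 - t + 4

Write q(t) = at^4 + bt^3 + ct^2 + dt + e. Substituting each data point gives a linear system:
  256a - 64b + 16c - 4d + e = 712
  16a - 8b + 4c - 2d + e = 46
  e = 4
  a + b + c + d + e = 7
  16a + 8b + 4c + 2d + e = 58
Solving the system yields a = 3, b = 1, c = 0, d = -1, e = 4.
So q(t) = 3t^4 + t^3 - t + 4.
Check: q(2) = 58. ✓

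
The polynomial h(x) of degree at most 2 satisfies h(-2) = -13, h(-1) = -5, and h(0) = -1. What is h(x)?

h(x) = -2x^2 + 2x - 1

Using the Lagrange interpolation formula with nodes -2, -1, 0:
  L_0(x) = (x + 1)x / 2
  L_1(x) = (x + 2)x / -1
  L_2(x) = (x + 2)(x + 1) / 2
Then h(x) = -13·L_0(x) - 5·L_1(x) - 1·L_2(x).
Expanding and collecting terms gives h(x) = -2x^2 + 2x - 1.
Check: h(0) = -1. ✓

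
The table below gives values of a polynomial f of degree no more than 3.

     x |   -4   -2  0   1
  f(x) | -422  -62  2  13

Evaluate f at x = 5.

757

Using the Lagrange interpolation formula with nodes -4, -2, 0, 1:
  L_0(x) = (x + 2)x(x - 1) / -40
  L_1(x) = (x + 4)x(x - 1) / 12
  L_2(x) = (x + 4)(x + 2)(x - 1) / -8
  L_3(x) = (x + 4)(x + 2)x / 15
Then f(x) = -422·L_0(x) - 62·L_1(x) + 2·L_2(x) + 13·L_3(x).
Expanding and collecting terms gives f(x) = 6x^3 - x^2 + 6x + 2.
Evaluating at x = 5: f(5) = 757.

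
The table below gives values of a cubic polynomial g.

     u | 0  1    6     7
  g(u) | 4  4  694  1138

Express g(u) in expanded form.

g(u) = 4u^3 - 5u^2 + u + 4

Write g(u) = au^3 + bu^2 + cu + d. Substituting each data point gives a linear system:
  d = 4
  a + b + c + d = 4
  216a + 36b + 6c + d = 694
  343a + 49b + 7c + d = 1138
Solving the system yields a = 4, b = -5, c = 1, d = 4.
So g(u) = 4u³ - 5u² + u + 4.
Check: g(6) = 694. ✓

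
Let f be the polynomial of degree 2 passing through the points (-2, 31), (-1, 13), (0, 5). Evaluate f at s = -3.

Write f(s) = as^2 + bs + c. Substituting each data point gives a linear system:
  4a - 2b + c = 31
  a - b + c = 13
  c = 5
Solving the system yields a = 5, b = -3, c = 5.
So f(s) = 5s² - 3s + 5.
Then f(-3) = 59.

59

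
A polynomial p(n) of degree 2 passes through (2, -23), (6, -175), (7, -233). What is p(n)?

p(n) = -4n^2 - 6n + 5

Write p(n) = an^2 + bn + c. Substituting each data point gives a linear system:
  4a + 2b + c = -23
  36a + 6b + c = -175
  49a + 7b + c = -233
Solving the system yields a = -4, b = -6, c = 5.
So p(n) = -4n^2 - 6n + 5.
Check: p(6) = -175. ✓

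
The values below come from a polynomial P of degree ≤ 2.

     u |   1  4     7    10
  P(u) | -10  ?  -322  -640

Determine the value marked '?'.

-112

On equispaced nodes a degree-2 polynomial has vanishing third forward difference, so
  - P(1) + 3·P(4) - 3·P(7) + P(10) = 0.
Substituting the known values and solving for P(4):
  3·P(4) = -336
  P(4) = -112.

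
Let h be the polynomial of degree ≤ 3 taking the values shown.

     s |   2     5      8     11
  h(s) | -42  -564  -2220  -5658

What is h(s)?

h(s) = -4s^3 - 3s^2 + 3s - 4

Write h(s) = as^3 + bs^2 + cs + d. Substituting each data point gives a linear system:
  8a + 4b + 2c + d = -42
  125a + 25b + 5c + d = -564
  512a + 64b + 8c + d = -2220
  1331a + 121b + 11c + d = -5658
Solving the system yields a = -4, b = -3, c = 3, d = -4.
So h(s) = -4s^3 - 3s^2 + 3s - 4.
Check: h(8) = -2220. ✓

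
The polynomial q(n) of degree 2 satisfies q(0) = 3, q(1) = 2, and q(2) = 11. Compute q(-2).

35

Forward differences of the values at n = 0, 1, 2:
  q  : 3  2  11
  Δ  : -1  9
  Δ^2: 10
The second differences are constant, confirming degree 2.
Interpolating (Newton forward form) and evaluating at n = -2 gives q(-2) = 35.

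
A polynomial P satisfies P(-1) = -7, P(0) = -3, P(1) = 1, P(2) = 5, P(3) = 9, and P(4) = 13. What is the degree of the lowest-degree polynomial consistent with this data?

1

Forward differences of the values at s = -1, 0, 1, 2, 3, 4:
  P  : -7  -3  1  5  9  13
  Δ  : 4  4  4  4  4
  Δ^2: 0  0  0  0
  Δ^3: 0  0  0
  Δ^4: 0  0
  Δ^5: 0
The first differences are constant (4) and nonzero, while all higher differences vanish, so the minimal degree is 1.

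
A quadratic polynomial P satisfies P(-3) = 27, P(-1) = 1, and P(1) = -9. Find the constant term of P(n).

-6

Write P(n) = an^2 + bn + c. Substituting each data point gives a linear system:
  9a - 3b + c = 27
  a - b + c = 1
  a + b + c = -9
Solving the system yields a = 2, b = -5, c = -6.
So P(n) = 2n^2 - 5n - 6.
The constant term is -6.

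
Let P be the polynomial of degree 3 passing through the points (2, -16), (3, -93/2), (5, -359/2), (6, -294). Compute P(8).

-649

Write P(x) = ax^3 + bx^2 + cx + d. Substituting each data point gives a linear system:
  8a + 4b + 2c + d = -16
  27a + 9b + 3c + d = -93/2
  125a + 25b + 5c + d = -359/2
  216a + 36b + 6c + d = -294
Solving the system yields a = -1, b = -2, c = -3/2, d = 3.
So P(x) = -x^3 - 2x^2 - (3/2)x + 3.
Then P(8) = -649.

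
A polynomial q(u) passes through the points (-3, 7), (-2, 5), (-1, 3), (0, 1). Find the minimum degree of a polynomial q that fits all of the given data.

Forward differences of the values at u = -3, -2, -1, 0:
  q  : 7  5  3  1
  Δ  : -2  -2  -2
  Δ^2: 0  0
  Δ^3: 0
The first differences are constant (-2) and nonzero, while all higher differences vanish, so the minimal degree is 1.

1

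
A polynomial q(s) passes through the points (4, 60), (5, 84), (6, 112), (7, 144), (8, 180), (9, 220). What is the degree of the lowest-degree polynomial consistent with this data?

2

Forward differences of the values at s = 4, 5, 6, 7, 8, 9:
  q  : 60  84  112  144  180  220
  Δ  : 24  28  32  36  40
  Δ^2: 4  4  4  4
  Δ^3: 0  0  0
  Δ^4: 0  0
  Δ^5: 0
The second differences are constant (4) and nonzero, while all higher differences vanish, so the minimal degree is 2.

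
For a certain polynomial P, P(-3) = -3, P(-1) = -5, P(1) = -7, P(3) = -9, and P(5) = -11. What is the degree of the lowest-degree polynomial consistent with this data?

Forward differences of the values at s = -3, -1, 1, 3, 5:
  P  : -3  -5  -7  -9  -11
  Δ  : -2  -2  -2  -2
  Δ^2: 0  0  0
  Δ^3: 0  0
  Δ^4: 0
The first differences are constant (-2) and nonzero, while all higher differences vanish, so the minimal degree is 1.

1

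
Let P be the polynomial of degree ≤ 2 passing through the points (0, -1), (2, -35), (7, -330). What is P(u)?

Write P(u) = au^2 + bu + c. Substituting each data point gives a linear system:
  c = -1
  4a + 2b + c = -35
  49a + 7b + c = -330
Solving the system yields a = -6, b = -5, c = -1.
So P(u) = -6u^2 - 5u - 1.
Check: P(2) = -35. ✓

P(u) = -6u^2 - 5u - 1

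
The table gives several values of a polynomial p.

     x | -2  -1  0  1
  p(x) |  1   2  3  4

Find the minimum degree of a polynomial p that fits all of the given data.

1

Forward differences of the values at x = -2, -1, 0, 1:
  p  : 1  2  3  4
  Δ  : 1  1  1
  Δ^2: 0  0
  Δ^3: 0
The first differences are constant (1) and nonzero, while all higher differences vanish, so the minimal degree is 1.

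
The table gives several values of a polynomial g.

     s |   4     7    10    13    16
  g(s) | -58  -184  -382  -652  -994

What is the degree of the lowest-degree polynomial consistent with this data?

2

Forward differences of the values at s = 4, 7, 10, 13, 16:
  g  : -58  -184  -382  -652  -994
  Δ  : -126  -198  -270  -342
  Δ^2: -72  -72  -72
  Δ^3: 0  0
  Δ^4: 0
The second differences are constant (-72) and nonzero, while all higher differences vanish, so the minimal degree is 2.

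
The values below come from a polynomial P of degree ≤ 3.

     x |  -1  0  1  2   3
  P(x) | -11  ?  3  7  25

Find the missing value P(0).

1

The 4 known points determine the degree-3 polynomial uniquely.
Write P(x) = ax^3 + bx^2 + cx + d. Substituting each data point gives a linear system:
  -a + b - c + d = -11
  a + b + c + d = 3
  8a + 4b + 2c + d = 7
  27a + 9b + 3c + d = 25
Solving the system yields a = 2, b = -5, c = 5, d = 1.
So P(x) = 2x³ - 5x² + 5x + 1.
Then P(0) = 1.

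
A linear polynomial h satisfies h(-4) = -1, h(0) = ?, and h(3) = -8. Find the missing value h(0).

-5

The 2 known points determine the degree-1 polynomial uniquely.
Write h(u) = au + b. Substituting each data point gives a linear system:
  -4a + b = -1
  3a + b = -8
Solving the system yields a = -1, b = -5.
So h(u) = -u - 5.
Then h(0) = -5.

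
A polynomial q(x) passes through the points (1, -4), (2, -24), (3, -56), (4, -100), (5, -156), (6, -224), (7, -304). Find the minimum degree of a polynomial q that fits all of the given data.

2

Forward differences of the values at x = 1, 2, 3, 4, 5, 6, 7:
  q  : -4  -24  -56  -100  -156  -224  -304
  Δ  : -20  -32  -44  -56  -68  -80
  Δ^2: -12  -12  -12  -12  -12
  Δ^3: 0  0  0  0
  Δ^4: 0  0  0
  Δ^5: 0  0
  Δ^6: 0
The second differences are constant (-12) and nonzero, while all higher differences vanish, so the minimal degree is 2.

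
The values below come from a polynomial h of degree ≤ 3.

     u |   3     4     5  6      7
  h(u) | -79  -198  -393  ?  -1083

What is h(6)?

-682

On equispaced nodes a degree-3 polynomial has vanishing fourth forward difference, so
  h(3) - 4·h(4) + 6·h(5) - 4·h(6) + h(7) = 0.
Substituting the known values and solving for h(6):
  -4·h(6) = 2728
  h(6) = -682.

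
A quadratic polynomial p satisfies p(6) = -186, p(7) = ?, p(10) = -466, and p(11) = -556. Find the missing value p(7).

The 3 known points determine the degree-2 polynomial uniquely.
Write p(n) = an^2 + bn + c. Substituting each data point gives a linear system:
  36a + 6b + c = -186
  100a + 10b + c = -466
  121a + 11b + c = -556
Solving the system yields a = -4, b = -6, c = -6.
So p(n) = -4n² - 6n - 6.
Then p(7) = -244.

-244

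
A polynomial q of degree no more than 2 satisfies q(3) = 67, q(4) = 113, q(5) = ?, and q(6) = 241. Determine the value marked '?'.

The 3 known points determine the degree-2 polynomial uniquely.
Write q(s) = as^2 + bs + c. Substituting each data point gives a linear system:
  9a + 3b + c = 67
  16a + 4b + c = 113
  36a + 6b + c = 241
Solving the system yields a = 6, b = 4, c = 1.
So q(s) = 6s^2 + 4s + 1.
Then q(5) = 171.

171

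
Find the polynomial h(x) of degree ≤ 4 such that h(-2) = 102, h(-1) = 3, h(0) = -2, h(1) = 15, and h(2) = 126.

Write h(x) = ax^4 + bx^3 + cx^2 + dx + e. Substituting each data point gives a linear system:
  16a - 8b + 4c - 2d + e = 102
  a - b + c - d + e = 3
  e = -2
  a + b + c + d + e = 15
  16a + 8b + 4c + 2d + e = 126
Solving the system yields a = 6, b = 0, c = 5, d = 6, e = -2.
So h(x) = 6x⁴ + 5x² + 6x - 2.
Check: h(0) = -2. ✓

h(x) = 6x^4 + 5x^2 + 6x - 2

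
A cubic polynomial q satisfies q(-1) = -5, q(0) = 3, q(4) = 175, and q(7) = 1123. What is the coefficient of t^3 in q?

4

Write q(t) = at^3 + bt^2 + ct + d. Substituting each data point gives a linear system:
  -a + b - c + d = -5
  d = 3
  64a + 16b + 4c + d = 175
  343a + 49b + 7c + d = 1123
Solving the system yields a = 4, b = -5, c = -1, d = 3.
So q(t) = 4t^3 - 5t^2 - t + 3.
The leading coefficient is 4.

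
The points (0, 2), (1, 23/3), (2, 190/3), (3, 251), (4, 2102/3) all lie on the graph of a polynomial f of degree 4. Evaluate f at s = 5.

4771/3

Forward differences of the values at s = 0, 1, 2, 3, 4:
  f  : 2  23/3  190/3  251  2102/3
  Δ  : 17/3  167/3  563/3  1349/3
  Δ^2: 50  132  262
  Δ^3: 82  130
  Δ^4: 48
The fourth differences are constant, confirming degree 4.
Interpolating (Newton forward form) and evaluating at s = 5 gives f(5) = 4771/3.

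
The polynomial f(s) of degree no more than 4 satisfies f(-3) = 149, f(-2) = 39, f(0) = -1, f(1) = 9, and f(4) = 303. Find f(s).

Using the Lagrange interpolation formula with nodes -3, -2, 0, 1, 4:
  L_0(s) = (s + 2)s(s - 1)(s - 4) / 84
  L_1(s) = (s + 3)s(s - 1)(s - 4) / -36
  L_2(s) = (s + 3)(s + 2)(s - 1)(s - 4) / 24
  L_3(s) = (s + 3)(s + 2)s(s - 4) / -36
  L_4(s) = (s + 3)(s + 2)s(s - 1) / 504
Then f(s) = 149·L_0(s) + 39·L_1(s) - 1·L_2(s) + 9·L_3(s) + 303·L_4(s).
Expanding and collecting terms gives f(s) = s⁴ - s³ + 6s² + 4s - 1.
Check: f(1) = 9. ✓

f(s) = s^4 - s^3 + 6s^2 + 4s - 1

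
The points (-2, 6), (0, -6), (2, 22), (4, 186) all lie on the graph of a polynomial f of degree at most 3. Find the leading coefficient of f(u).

Write f(u) = au^3 + bu^2 + cu + d. Substituting each data point gives a linear system:
  -8a + 4b - 2c + d = 6
  d = -6
  8a + 4b + 2c + d = 22
  64a + 16b + 4c + d = 186
Solving the system yields a = 2, b = 5, c = -4, d = -6.
So f(u) = 2u^3 + 5u^2 - 4u - 6.
The leading coefficient is 2.

2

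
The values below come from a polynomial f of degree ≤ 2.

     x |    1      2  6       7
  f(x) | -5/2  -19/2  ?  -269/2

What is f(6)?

The 3 known points determine the degree-2 polynomial uniquely.
Write f(x) = ax^2 + bx + c. Substituting each data point gives a linear system:
  a + b + c = -5/2
  4a + 2b + c = -19/2
  49a + 7b + c = -269/2
Solving the system yields a = -3, b = 2, c = -3/2.
So f(x) = -3x² + 2x - 3/2.
Then f(6) = -195/2.

-195/2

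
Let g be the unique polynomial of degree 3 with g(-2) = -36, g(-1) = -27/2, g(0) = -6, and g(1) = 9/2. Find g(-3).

Write g(n) = an^3 + bn^2 + cn + d. Substituting each data point gives a linear system:
  -8a + 4b - 2c + d = -36
  -a + b - c + d = -27/2
  d = -6
  a + b + c + d = 9/2
Solving the system yields a = 3, b = 3/2, c = 6, d = -6.
So g(n) = 3n³ + (3/2)n² + 6n - 6.
Then g(-3) = -183/2.

-183/2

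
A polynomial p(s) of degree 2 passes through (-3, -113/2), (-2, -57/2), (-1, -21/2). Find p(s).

p(s) = -5s^2 + 3s - 5/2

Using the Lagrange interpolation formula with nodes -3, -2, -1:
  L_0(s) = (s + 2)(s + 1) / 2
  L_1(s) = (s + 3)(s + 1) / -1
  L_2(s) = (s + 3)(s + 2) / 2
Then p(s) = -113/2·L_0(s) - 57/2·L_1(s) - 21/2·L_2(s).
Expanding and collecting terms gives p(s) = -5s^2 + 3s - 5/2.
Check: p(-3) = -113/2. ✓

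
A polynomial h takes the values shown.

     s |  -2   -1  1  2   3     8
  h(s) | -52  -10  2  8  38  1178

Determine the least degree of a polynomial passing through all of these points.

Divided differences on the nodes -2, -1, 1, 2, 3, 8:
  order 0: -52  -10  2  8  38  1178
  order 1: 42  6  6  30  228
  order 2: -12  0  12  33
  order 3: 3  3  3
  order 4: 0  0
  order 5: 0
The order-3 divided differences are all 3 (nonzero) and every higher order vanishes, so the data lies on a polynomial of degree exactly 3.

3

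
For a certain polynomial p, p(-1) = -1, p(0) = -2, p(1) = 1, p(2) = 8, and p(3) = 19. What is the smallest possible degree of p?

2

Forward differences of the values at t = -1, 0, 1, 2, 3:
  p  : -1  -2  1  8  19
  Δ  : -1  3  7  11
  Δ^2: 4  4  4
  Δ^3: 0  0
  Δ^4: 0
The second differences are constant (4) and nonzero, while all higher differences vanish, so the minimal degree is 2.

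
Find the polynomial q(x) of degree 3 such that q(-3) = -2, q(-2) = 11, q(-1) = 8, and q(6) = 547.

Using the Lagrange interpolation formula with nodes -3, -2, -1, 6:
  L_0(x) = (x + 2)(x + 1)(x - 6) / -18
  L_1(x) = (x + 3)(x + 1)(x - 6) / 8
  L_2(x) = (x + 3)(x + 2)(x - 6) / -14
  L_3(x) = (x + 3)(x + 2)(x + 1) / 504
Then q(x) = -2·L_0(x) + 11·L_1(x) + 8·L_2(x) + 547·L_3(x).
Expanding and collecting terms gives q(x) = 2x^3 + 4x^2 - 5x + 1.
Check: q(-1) = 8. ✓

q(x) = 2x^3 + 4x^2 - 5x + 1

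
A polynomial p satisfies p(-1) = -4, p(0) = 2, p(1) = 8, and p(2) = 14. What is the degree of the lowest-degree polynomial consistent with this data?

1

Forward differences of the values at n = -1, 0, 1, 2:
  p  : -4  2  8  14
  Δ  : 6  6  6
  Δ^2: 0  0
  Δ^3: 0
The first differences are constant (6) and nonzero, while all higher differences vanish, so the minimal degree is 1.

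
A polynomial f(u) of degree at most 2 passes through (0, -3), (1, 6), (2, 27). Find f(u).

Using the Lagrange interpolation formula with nodes 0, 1, 2:
  L_0(u) = (u - 1)(u - 2) / 2
  L_1(u) = u(u - 2) / -1
  L_2(u) = u(u - 1) / 2
Then f(u) = -3·L_0(u) + 6·L_1(u) + 27·L_2(u).
Expanding and collecting terms gives f(u) = 6u² + 3u - 3.
Check: f(0) = -3. ✓

f(u) = 6u^2 + 3u - 3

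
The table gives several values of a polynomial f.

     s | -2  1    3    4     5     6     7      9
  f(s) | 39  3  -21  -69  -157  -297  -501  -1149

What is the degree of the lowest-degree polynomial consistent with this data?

3

Divided differences on the nodes -2, 1, 3, 4, 5, 6, 7, 9:
  order 0: 39  3  -21  -69  -157  -297  -501  -1149
  order 1: -12  -12  -48  -88  -140  -204  -324
  order 2: 0  -12  -20  -26  -32  -40
  order 3: -2  -2  -2  -2  -2
  order 4: 0  0  0  0
  order 5: 0  0  0
  order 6: 0  0
  order 7: 0
The order-3 divided differences are all -2 (nonzero) and every higher order vanishes, so the data lies on a polynomial of degree exactly 3.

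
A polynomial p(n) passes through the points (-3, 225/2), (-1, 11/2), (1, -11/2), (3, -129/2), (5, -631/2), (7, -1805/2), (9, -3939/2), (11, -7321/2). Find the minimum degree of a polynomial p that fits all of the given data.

3

Forward differences of the values at n = -3, -1, 1, 3, 5, 7, 9, 11:
  p  : 225/2  11/2  -11/2  -129/2  -631/2  -1805/2  -3939/2  -7321/2
  Δ  : -107  -11  -59  -251  -587  -1067  -1691
  Δ^2: 96  -48  -192  -336  -480  -624
  Δ^3: -144  -144  -144  -144  -144
  Δ^4: 0  0  0  0
  Δ^5: 0  0  0
  Δ^6: 0  0
  Δ^7: 0
The third differences are constant (-144) and nonzero, while all higher differences vanish, so the minimal degree is 3.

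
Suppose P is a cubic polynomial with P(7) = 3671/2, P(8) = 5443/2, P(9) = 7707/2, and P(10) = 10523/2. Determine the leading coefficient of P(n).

Write P(n) = an^3 + bn^2 + cn + d. Substituting each data point gives a linear system:
  343a + 49b + 7c + d = 3671/2
  512a + 64b + 8c + d = 5443/2
  729a + 81b + 9c + d = 7707/2
  1000a + 100b + 10c + d = 10523/2
Solving the system yields a = 5, b = 3, c = -4, d = 3/2.
So P(n) = 5n^3 + 3n^2 - 4n + 3/2.
The leading coefficient is 5.

5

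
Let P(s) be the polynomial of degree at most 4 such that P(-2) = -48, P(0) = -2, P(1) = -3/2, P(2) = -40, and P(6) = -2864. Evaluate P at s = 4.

-594

Using the Lagrange interpolation formula with nodes -2, 0, 1, 2, 6:
  L_0(s) = s(s - 1)(s - 2)(s - 6) / 192
  L_1(s) = (s + 2)(s - 1)(s - 2)(s - 6) / -24
  L_2(s) = (s + 2)s(s - 2)(s - 6) / 15
  L_3(s) = (s + 2)s(s - 1)(s - 6) / -32
  L_4(s) = (s + 2)s(s - 1)(s - 2) / 960
Then P(s) = -48·L_0(s) - 2·L_1(s) - 3/2·L_2(s) - 40·L_3(s) - 2864·L_4(s).
Expanding and collecting terms gives P(s) = -2s^4 - s^3 - (5/2)s^2 + 6s - 2.
Evaluating at s = 4: P(4) = -594.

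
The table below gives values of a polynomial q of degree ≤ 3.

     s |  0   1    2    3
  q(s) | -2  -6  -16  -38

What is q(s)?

q(s) = -s^3 - 3s - 2

Write q(s) = as^3 + bs^2 + cs + d. Substituting each data point gives a linear system:
  d = -2
  a + b + c + d = -6
  8a + 4b + 2c + d = -16
  27a + 9b + 3c + d = -38
Solving the system yields a = -1, b = 0, c = -3, d = -2.
So q(s) = -s³ - 3s - 2.
Check: q(2) = -16. ✓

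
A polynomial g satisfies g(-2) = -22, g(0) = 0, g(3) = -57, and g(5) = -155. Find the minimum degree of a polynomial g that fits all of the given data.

2

Divided differences on the nodes -2, 0, 3, 5:
  order 0: -22  0  -57  -155
  order 1: 11  -19  -49
  order 2: -6  -6
  order 3: 0
The order-2 divided differences are all -6 (nonzero) and every higher order vanishes, so the data lies on a polynomial of degree exactly 2.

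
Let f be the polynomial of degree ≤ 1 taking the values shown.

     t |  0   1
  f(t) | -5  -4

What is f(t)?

f(t) = t - 5

Write f(t) = at + b. Substituting each data point gives a linear system:
  b = -5
  a + b = -4
Solving the system yields a = 1, b = -5.
So f(t) = t - 5.
Check: f(1) = -4. ✓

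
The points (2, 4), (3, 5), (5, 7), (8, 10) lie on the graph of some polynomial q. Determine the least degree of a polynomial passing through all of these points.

Divided differences on the nodes 2, 3, 5, 8:
  order 0: 4  5  7  10
  order 1: 1  1  1
  order 2: 0  0
  order 3: 0
The order-1 divided differences are all 1 (nonzero) and every higher order vanishes, so the data lies on a polynomial of degree exactly 1.

1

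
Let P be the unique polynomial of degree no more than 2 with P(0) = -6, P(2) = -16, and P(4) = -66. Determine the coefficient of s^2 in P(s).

-5

Write P(s) = as^2 + bs + c. Substituting each data point gives a linear system:
  c = -6
  4a + 2b + c = -16
  16a + 4b + c = -66
Solving the system yields a = -5, b = 5, c = -6.
So P(s) = -5s^2 + 5s - 6.
The leading coefficient is -5.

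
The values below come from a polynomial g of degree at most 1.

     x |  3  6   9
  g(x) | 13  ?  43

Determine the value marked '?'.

28

On equispaced nodes a degree-1 polynomial has vanishing second forward difference, so
  g(3) - 2·g(6) + g(9) = 0.
Substituting the known values and solving for g(6):
  -2·g(6) = -56
  g(6) = 28.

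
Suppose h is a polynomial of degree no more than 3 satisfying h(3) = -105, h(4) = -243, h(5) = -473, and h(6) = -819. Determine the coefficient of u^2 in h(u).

Write h(u) = au^3 + bu^2 + cu + d. Substituting each data point gives a linear system:
  27a + 9b + 3c + d = -105
  64a + 16b + 4c + d = -243
  125a + 25b + 5c + d = -473
  216a + 36b + 6c + d = -819
Solving the system yields a = -4, b = 2, c = -4, d = -3.
So h(u) = -4u^3 + 2u^2 - 4u - 3.
The coefficient of u^2 is 2.

2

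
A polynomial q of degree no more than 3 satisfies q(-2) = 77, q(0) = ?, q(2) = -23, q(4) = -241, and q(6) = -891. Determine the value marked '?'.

3

On equispaced nodes a degree-3 polynomial has vanishing fourth forward difference, so
  q(-2) - 4·q(0) + 6·q(2) - 4·q(4) + q(6) = 0.
Substituting the known values and solving for q(0):
  -4·q(0) = -12
  q(0) = 3.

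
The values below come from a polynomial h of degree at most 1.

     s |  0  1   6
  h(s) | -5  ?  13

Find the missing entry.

-2

The 2 known points determine the degree-1 polynomial uniquely.
Write h(s) = as + b. Substituting each data point gives a linear system:
  b = -5
  6a + b = 13
Solving the system yields a = 3, b = -5.
So h(s) = 3s - 5.
Then h(1) = -2.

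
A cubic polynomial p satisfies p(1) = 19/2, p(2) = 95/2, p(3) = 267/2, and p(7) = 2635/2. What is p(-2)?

7/2

Write p(s) = as^3 + bs^2 + cs + d. Substituting each data point gives a linear system:
  a + b + c + d = 19/2
  8a + 4b + 2c + d = 95/2
  27a + 9b + 3c + d = 267/2
  343a + 49b + 7c + d = 2635/2
Solving the system yields a = 3, b = 6, c = -1, d = 3/2.
So p(s) = 3s^3 + 6s^2 - s + 3/2.
Then p(-2) = 7/2.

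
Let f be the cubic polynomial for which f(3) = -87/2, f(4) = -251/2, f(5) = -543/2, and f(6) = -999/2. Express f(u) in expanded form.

f(u) = -3u^3 + 4u^2 + u - 3/2

Using the Lagrange interpolation formula with nodes 3, 4, 5, 6:
  L_0(u) = (u - 4)(u - 5)(u - 6) / -6
  L_1(u) = (u - 3)(u - 5)(u - 6) / 2
  L_2(u) = (u - 3)(u - 4)(u - 6) / -2
  L_3(u) = (u - 3)(u - 4)(u - 5) / 6
Then f(u) = -87/2·L_0(u) - 251/2·L_1(u) - 543/2·L_2(u) - 999/2·L_3(u).
Expanding and collecting terms gives f(u) = -3u^3 + 4u^2 + u - 3/2.
Check: f(5) = -543/2. ✓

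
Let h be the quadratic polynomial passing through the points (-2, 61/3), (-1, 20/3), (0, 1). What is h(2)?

41/3

Write h(t) = at^2 + bt + c. Substituting each data point gives a linear system:
  4a - 2b + c = 61/3
  a - b + c = 20/3
  c = 1
Solving the system yields a = 4, b = -5/3, c = 1.
So h(t) = 4t² - (5/3)t + 1.
Then h(2) = 41/3.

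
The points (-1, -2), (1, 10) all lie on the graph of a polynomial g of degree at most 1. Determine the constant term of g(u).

Write g(u) = au + b. Substituting each data point gives a linear system:
  -a + b = -2
  a + b = 10
Solving the system yields a = 6, b = 4.
So g(u) = 6u + 4.
The constant term is 4.

4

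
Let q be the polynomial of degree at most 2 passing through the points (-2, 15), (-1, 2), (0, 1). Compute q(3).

Forward differences of the values at x = -2, -1, 0:
  q  : 15  2  1
  Δ  : -13  -1
  Δ^2: 12
The second differences are constant, confirming degree 2.
Interpolating (Newton forward form) and evaluating at x = 3 gives q(3) = 70.

70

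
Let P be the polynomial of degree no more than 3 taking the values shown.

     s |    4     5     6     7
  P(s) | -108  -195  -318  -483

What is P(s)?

P(s) = -s^3 - 3s^2 + s

Using the Lagrange interpolation formula with nodes 4, 5, 6, 7:
  L_0(s) = (s - 5)(s - 6)(s - 7) / -6
  L_1(s) = (s - 4)(s - 6)(s - 7) / 2
  L_2(s) = (s - 4)(s - 5)(s - 7) / -2
  L_3(s) = (s - 4)(s - 5)(s - 6) / 6
Then P(s) = -108·L_0(s) - 195·L_1(s) - 318·L_2(s) - 483·L_3(s).
Expanding and collecting terms gives P(s) = -s³ - 3s² + s.
Check: P(4) = -108. ✓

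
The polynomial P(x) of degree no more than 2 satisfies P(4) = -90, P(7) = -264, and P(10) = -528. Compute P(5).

-138

Forward differences of the values at x = 4, 7, 10:
  P  : -90  -264  -528
  Δ  : -174  -264
  Δ^2: -90
The second differences are constant, confirming degree 2.
Interpolating (Newton forward form) and evaluating at x = 5 gives P(5) = -138.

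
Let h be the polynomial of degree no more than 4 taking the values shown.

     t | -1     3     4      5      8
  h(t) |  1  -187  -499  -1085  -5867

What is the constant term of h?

Write h(t) = at^4 + bt^3 + ct^2 + dt + e. Substituting each data point gives a linear system:
  a - b + c - d + e = 1
  81a + 27b + 9c + 3d + e = -187
  256a + 64b + 16c + 4d + e = -499
  625a + 125b + 25c + 5d + e = -1085
  4096a + 512b + 64c + 8d + e = -5867
Solving the system yields a = -1, b = -3, c = -4, d = 2, e = 5.
So h(t) = -t^4 - 3t^3 - 4t^2 + 2t + 5.
The constant term is 5.

5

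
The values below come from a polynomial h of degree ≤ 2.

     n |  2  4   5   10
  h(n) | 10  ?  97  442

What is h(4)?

The 3 known points determine the degree-2 polynomial uniquely.
Write h(n) = an^2 + bn + c. Substituting each data point gives a linear system:
  4a + 2b + c = 10
  25a + 5b + c = 97
  100a + 10b + c = 442
Solving the system yields a = 5, b = -6, c = 2.
So h(n) = 5n² - 6n + 2.
Then h(4) = 58.

58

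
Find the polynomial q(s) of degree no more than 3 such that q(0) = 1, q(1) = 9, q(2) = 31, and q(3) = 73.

q(s) = s^3 + 4s^2 + 3s + 1

Write q(s) = as^3 + bs^2 + cs + d. Substituting each data point gives a linear system:
  d = 1
  a + b + c + d = 9
  8a + 4b + 2c + d = 31
  27a + 9b + 3c + d = 73
Solving the system yields a = 1, b = 4, c = 3, d = 1.
So q(s) = s³ + 4s² + 3s + 1.
Check: q(2) = 31. ✓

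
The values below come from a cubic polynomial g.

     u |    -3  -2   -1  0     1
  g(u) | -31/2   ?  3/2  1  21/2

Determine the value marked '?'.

0

On equispaced nodes a degree-3 polynomial has vanishing fourth forward difference, so
  g(-3) - 4·g(-2) + 6·g(-1) - 4·g(0) + g(1) = 0.
Substituting the known values and solving for g(-2):
  -4·g(-2) = 0
  g(-2) = 0.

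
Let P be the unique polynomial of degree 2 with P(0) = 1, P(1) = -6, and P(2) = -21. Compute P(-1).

Forward differences of the values at u = 0, 1, 2:
  P  : 1  -6  -21
  Δ  : -7  -15
  Δ^2: -8
The second differences are constant, confirming degree 2.
Interpolating (Newton forward form) and evaluating at u = -1 gives P(-1) = 0.

0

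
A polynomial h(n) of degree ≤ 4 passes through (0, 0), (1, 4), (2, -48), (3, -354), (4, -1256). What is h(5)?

Using the Lagrange interpolation formula with nodes 0, 1, 2, 3, 4:
  L_0(n) = (n - 1)(n - 2)(n - 3)(n - 4) / 24
  L_1(n) = n(n - 2)(n - 3)(n - 4) / -6
  L_2(n) = n(n - 1)(n - 3)(n - 4) / 4
  L_3(n) = n(n - 1)(n - 2)(n - 4) / -6
  L_4(n) = n(n - 1)(n - 2)(n - 3) / 24
Then h(n) = 0·L_0(n) + 4·L_1(n) - 48·L_2(n) - 354·L_3(n) - 1256·L_4(n).
Expanding and collecting terms gives h(n) = -6n^4 + 3n^3 + 5n^2 + 2n.
Evaluating at n = 5: h(5) = -3240.

-3240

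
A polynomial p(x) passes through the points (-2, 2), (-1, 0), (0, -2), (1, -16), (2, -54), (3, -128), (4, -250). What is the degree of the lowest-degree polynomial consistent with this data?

3

Forward differences of the values at x = -2, -1, 0, 1, 2, 3, 4:
  p  : 2  0  -2  -16  -54  -128  -250
  Δ  : -2  -2  -14  -38  -74  -122
  Δ^2: 0  -12  -24  -36  -48
  Δ^3: -12  -12  -12  -12
  Δ^4: 0  0  0
  Δ^5: 0  0
  Δ^6: 0
The third differences are constant (-12) and nonzero, while all higher differences vanish, so the minimal degree is 3.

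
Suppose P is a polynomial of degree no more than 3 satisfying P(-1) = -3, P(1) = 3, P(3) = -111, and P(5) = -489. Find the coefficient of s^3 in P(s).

Write P(s) = as^3 + bs^2 + cs + d. Substituting each data point gives a linear system:
  -a + b - c + d = -3
  a + b + c + d = 3
  27a + 9b + 3c + d = -111
  125a + 25b + 5c + d = -489
Solving the system yields a = -3, b = -6, c = 6, d = 6.
So P(s) = -3s^3 - 6s^2 + 6s + 6.
The leading coefficient is -3.

-3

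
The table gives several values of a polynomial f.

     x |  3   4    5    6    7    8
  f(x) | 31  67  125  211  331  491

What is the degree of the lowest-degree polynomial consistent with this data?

Forward differences of the values at x = 3, 4, 5, 6, 7, 8:
  f  : 31  67  125  211  331  491
  Δ  : 36  58  86  120  160
  Δ^2: 22  28  34  40
  Δ^3: 6  6  6
  Δ^4: 0  0
  Δ^5: 0
The third differences are constant (6) and nonzero, while all higher differences vanish, so the minimal degree is 3.

3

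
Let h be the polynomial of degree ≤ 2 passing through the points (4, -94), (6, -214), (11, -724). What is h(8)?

Using the Lagrange interpolation formula with nodes 4, 6, 11:
  L_0(x) = (x - 6)(x - 11) / 14
  L_1(x) = (x - 4)(x - 11) / -10
  L_2(x) = (x - 4)(x - 6) / 35
Then h(x) = -94·L_0(x) - 214·L_1(x) - 724·L_2(x).
Expanding and collecting terms gives h(x) = -6x² + 2.
Evaluating at x = 8: h(8) = -382.

-382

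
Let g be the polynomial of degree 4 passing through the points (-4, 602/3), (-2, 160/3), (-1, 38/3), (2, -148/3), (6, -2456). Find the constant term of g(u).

2

Write g(u) = au^4 + bu^3 + cu^2 + du + e. Substituting each data point gives a linear system:
  256a - 64b + 16c - 4d + e = 602/3
  16a - 8b + 4c - 2d + e = 160/3
  a - b + c - d + e = 38/3
  16a + 8b + 4c + 2d + e = -148/3
  1296a + 216b + 36c + 6d + e = -2456
Solving the system yields a = -1, b = -6, c = 4, d = -5/3, e = 2.
So g(u) = -u^4 - 6u^3 + 4u^2 - (5/3)u + 2.
The constant term is 2.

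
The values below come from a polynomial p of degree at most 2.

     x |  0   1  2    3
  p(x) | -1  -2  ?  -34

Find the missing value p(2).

-13

The 3 known points determine the degree-2 polynomial uniquely.
Write p(x) = ax^2 + bx + c. Substituting each data point gives a linear system:
  c = -1
  a + b + c = -2
  9a + 3b + c = -34
Solving the system yields a = -5, b = 4, c = -1.
So p(x) = -5x^2 + 4x - 1.
Then p(2) = -13.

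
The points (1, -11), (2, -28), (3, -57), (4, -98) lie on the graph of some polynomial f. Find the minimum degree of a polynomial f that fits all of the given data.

2

Forward differences of the values at s = 1, 2, 3, 4:
  f  : -11  -28  -57  -98
  Δ  : -17  -29  -41
  Δ^2: -12  -12
  Δ^3: 0
The second differences are constant (-12) and nonzero, while all higher differences vanish, so the minimal degree is 2.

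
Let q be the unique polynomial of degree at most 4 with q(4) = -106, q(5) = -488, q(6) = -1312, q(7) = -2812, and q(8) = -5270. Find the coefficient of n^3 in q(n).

Write q(n) = an^4 + bn^3 + cn^2 + dn + e. Substituting each data point gives a linear system:
  256a + 64b + 16c + 4d + e = -106
  625a + 125b + 25c + 5d + e = -488
  1296a + 216b + 36c + 6d + e = -1312
  2401a + 343b + 49c + 7d + e = -2812
  4096a + 512b + 64c + 8d + e = -5270
Solving the system yields a = -2, b = 5, c = 6, d = -3, e = 2.
So q(n) = -2n^4 + 5n^3 + 6n^2 - 3n + 2.
The coefficient of n^3 is 5.

5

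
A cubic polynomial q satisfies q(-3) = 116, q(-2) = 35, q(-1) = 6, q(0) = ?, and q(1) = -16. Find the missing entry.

-1

On equispaced nodes a degree-3 polynomial has vanishing fourth forward difference, so
  q(-3) - 4·q(-2) + 6·q(-1) - 4·q(0) + q(1) = 0.
Substituting the known values and solving for q(0):
  -4·q(0) = 4
  q(0) = -1.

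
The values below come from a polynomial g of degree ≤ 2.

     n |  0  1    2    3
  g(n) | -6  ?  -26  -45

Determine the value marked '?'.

On equispaced nodes a degree-2 polynomial has vanishing third forward difference, so
  - g(0) + 3·g(1) - 3·g(2) + g(3) = 0.
Substituting the known values and solving for g(1):
  3·g(1) = -39
  g(1) = -13.

-13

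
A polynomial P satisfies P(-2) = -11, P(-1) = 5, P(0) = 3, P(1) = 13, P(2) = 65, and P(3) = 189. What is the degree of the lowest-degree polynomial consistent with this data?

3

Forward differences of the values at x = -2, -1, 0, 1, 2, 3:
  P  : -11  5  3  13  65  189
  Δ  : 16  -2  10  52  124
  Δ^2: -18  12  42  72
  Δ^3: 30  30  30
  Δ^4: 0  0
  Δ^5: 0
The third differences are constant (30) and nonzero, while all higher differences vanish, so the minimal degree is 3.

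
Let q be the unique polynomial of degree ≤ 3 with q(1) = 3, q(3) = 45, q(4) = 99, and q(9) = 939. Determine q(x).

Write q(x) = ax^3 + bx^2 + cx + d. Substituting each data point gives a linear system:
  a + b + c + d = 3
  27a + 9b + 3c + d = 45
  64a + 16b + 4c + d = 99
  729a + 81b + 9c + d = 939
Solving the system yields a = 1, b = 3, c = -4, d = 3.
So q(x) = x^3 + 3x^2 - 4x + 3.
Check: q(3) = 45. ✓

q(x) = x^3 + 3x^2 - 4x + 3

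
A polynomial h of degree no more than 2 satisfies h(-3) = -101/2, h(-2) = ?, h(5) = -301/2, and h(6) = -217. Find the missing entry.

-21

The 3 known points determine the degree-2 polynomial uniquely.
Write h(n) = an^2 + bn + c. Substituting each data point gives a linear system:
  9a - 3b + c = -101/2
  25a + 5b + c = -301/2
  36a + 6b + c = -217
Solving the system yields a = -6, b = -1/2, c = 2.
So h(n) = -6n^2 - (1/2)n + 2.
Then h(-2) = -21.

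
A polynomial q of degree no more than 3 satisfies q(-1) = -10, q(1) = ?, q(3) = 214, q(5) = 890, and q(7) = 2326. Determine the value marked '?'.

The 4 known points determine the degree-3 polynomial uniquely.
Write q(u) = au^3 + bu^2 + cu + d. Substituting each data point gives a linear system:
  -a + b - c + d = -10
  27a + 9b + 3c + d = 214
  125a + 25b + 5c + d = 890
  343a + 49b + 7c + d = 2326
Solving the system yields a = 6, b = 5, c = 4, d = -5.
So q(u) = 6u³ + 5u² + 4u - 5.
Then q(1) = 10.

10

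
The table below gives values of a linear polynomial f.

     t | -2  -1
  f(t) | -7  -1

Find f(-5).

Write f(t) = at + b. Substituting each data point gives a linear system:
  -2a + b = -7
  -a + b = -1
Solving the system yields a = 6, b = 5.
So f(t) = 6t + 5.
Then f(-5) = -25.

-25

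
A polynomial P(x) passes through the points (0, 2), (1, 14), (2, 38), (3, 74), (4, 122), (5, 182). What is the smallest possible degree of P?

2

Forward differences of the values at x = 0, 1, 2, 3, 4, 5:
  P  : 2  14  38  74  122  182
  Δ  : 12  24  36  48  60
  Δ^2: 12  12  12  12
  Δ^3: 0  0  0
  Δ^4: 0  0
  Δ^5: 0
The second differences are constant (12) and nonzero, while all higher differences vanish, so the minimal degree is 2.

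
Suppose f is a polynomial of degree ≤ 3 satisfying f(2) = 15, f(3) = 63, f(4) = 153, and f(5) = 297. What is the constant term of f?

-3

Write f(x) = ax^3 + bx^2 + cx + d. Substituting each data point gives a linear system:
  8a + 4b + 2c + d = 15
  27a + 9b + 3c + d = 63
  64a + 16b + 4c + d = 153
  125a + 25b + 5c + d = 297
Solving the system yields a = 2, b = 3, c = -5, d = -3.
So f(x) = 2x^3 + 3x^2 - 5x - 3.
The constant term is -3.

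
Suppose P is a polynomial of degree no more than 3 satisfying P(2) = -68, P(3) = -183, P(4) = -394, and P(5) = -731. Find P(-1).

Write P(x) = ax^3 + bx^2 + cx + d. Substituting each data point gives a linear system:
  8a + 4b + 2c + d = -68
  27a + 9b + 3c + d = -183
  64a + 16b + 4c + d = -394
  125a + 25b + 5c + d = -731
Solving the system yields a = -5, b = -3, c = -5, d = -6.
So P(x) = -5x^3 - 3x^2 - 5x - 6.
Then P(-1) = 1.

1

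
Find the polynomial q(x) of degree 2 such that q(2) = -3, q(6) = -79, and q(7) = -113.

Using the Lagrange interpolation formula with nodes 2, 6, 7:
  L_0(x) = (x - 6)(x - 7) / 20
  L_1(x) = (x - 2)(x - 7) / -4
  L_2(x) = (x - 2)(x - 6) / 5
Then q(x) = -3·L_0(x) - 79·L_1(x) - 113·L_2(x).
Expanding and collecting terms gives q(x) = -3x² + 5x - 1.
Check: q(2) = -3. ✓

q(x) = -3x^2 + 5x - 1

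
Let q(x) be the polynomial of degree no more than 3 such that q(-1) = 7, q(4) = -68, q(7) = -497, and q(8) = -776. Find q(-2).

Write q(x) = ax^3 + bx^2 + cx + d. Substituting each data point gives a linear system:
  -a + b - c + d = 7
  64a + 16b + 4c + d = -68
  343a + 49b + 7c + d = -497
  512a + 64b + 8c + d = -776
Solving the system yields a = -2, b = 4, c = -1, d = 0.
So q(x) = -2x^3 + 4x^2 - x.
Then q(-2) = 34.

34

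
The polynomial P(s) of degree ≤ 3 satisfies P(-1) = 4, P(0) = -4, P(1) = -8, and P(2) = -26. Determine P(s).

Using the Lagrange interpolation formula with nodes -1, 0, 1, 2:
  L_0(s) = s(s - 1)(s - 2) / -6
  L_1(s) = (s + 1)(s - 1)(s - 2) / 2
  L_2(s) = (s + 1)s(s - 2) / -2
  L_3(s) = (s + 1)s(s - 1) / 6
Then P(s) = 4·L_0(s) - 4·L_1(s) - 8·L_2(s) - 26·L_3(s).
Expanding and collecting terms gives P(s) = -3s^3 + 2s^2 - 3s - 4.
Check: P(0) = -4. ✓

P(s) = -3s^3 + 2s^2 - 3s - 4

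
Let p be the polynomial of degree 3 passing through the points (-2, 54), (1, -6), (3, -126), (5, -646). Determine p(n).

p(n) = -6n^3 + 4n^2 + 2n - 6

Using the Lagrange interpolation formula with nodes -2, 1, 3, 5:
  L_0(n) = (n - 1)(n - 3)(n - 5) / -105
  L_1(n) = (n + 2)(n - 3)(n - 5) / 24
  L_2(n) = (n + 2)(n - 1)(n - 5) / -20
  L_3(n) = (n + 2)(n - 1)(n - 3) / 56
Then p(n) = 54·L_0(n) - 6·L_1(n) - 126·L_2(n) - 646·L_3(n).
Expanding and collecting terms gives p(n) = -6n^3 + 4n^2 + 2n - 6.
Check: p(5) = -646. ✓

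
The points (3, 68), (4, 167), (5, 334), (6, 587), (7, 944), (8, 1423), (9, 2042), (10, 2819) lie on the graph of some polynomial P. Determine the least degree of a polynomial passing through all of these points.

3

Forward differences of the values at s = 3, 4, 5, 6, 7, 8, 9, 10:
  P  : 68  167  334  587  944  1423  2042  2819
  Δ  : 99  167  253  357  479  619  777
  Δ^2: 68  86  104  122  140  158
  Δ^3: 18  18  18  18  18
  Δ^4: 0  0  0  0
  Δ^5: 0  0  0
  Δ^6: 0  0
  Δ^7: 0
The third differences are constant (18) and nonzero, while all higher differences vanish, so the minimal degree is 3.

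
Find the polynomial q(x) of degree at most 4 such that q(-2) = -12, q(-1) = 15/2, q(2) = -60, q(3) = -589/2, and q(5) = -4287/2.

q(x) = -3x^4 - (5/2)x^3 + 2x^2 - 2x + 4

Write q(x) = ax^4 + bx^3 + cx^2 + dx + e. Substituting each data point gives a linear system:
  16a - 8b + 4c - 2d + e = -12
  a - b + c - d + e = 15/2
  16a + 8b + 4c + 2d + e = -60
  81a + 27b + 9c + 3d + e = -589/2
  625a + 125b + 25c + 5d + e = -4287/2
Solving the system yields a = -3, b = -5/2, c = 2, d = -2, e = 4.
So q(x) = -3x^4 - (5/2)x^3 + 2x^2 - 2x + 4.
Check: q(5) = -4287/2. ✓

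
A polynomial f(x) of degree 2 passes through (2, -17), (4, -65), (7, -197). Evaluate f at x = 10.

-401

Using the Lagrange interpolation formula with nodes 2, 4, 7:
  L_0(x) = (x - 4)(x - 7) / 10
  L_1(x) = (x - 2)(x - 7) / -6
  L_2(x) = (x - 2)(x - 4) / 15
Then f(x) = -17·L_0(x) - 65·L_1(x) - 197·L_2(x).
Expanding and collecting terms gives f(x) = -4x^2 - 1.
Evaluating at x = 10: f(10) = -401.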